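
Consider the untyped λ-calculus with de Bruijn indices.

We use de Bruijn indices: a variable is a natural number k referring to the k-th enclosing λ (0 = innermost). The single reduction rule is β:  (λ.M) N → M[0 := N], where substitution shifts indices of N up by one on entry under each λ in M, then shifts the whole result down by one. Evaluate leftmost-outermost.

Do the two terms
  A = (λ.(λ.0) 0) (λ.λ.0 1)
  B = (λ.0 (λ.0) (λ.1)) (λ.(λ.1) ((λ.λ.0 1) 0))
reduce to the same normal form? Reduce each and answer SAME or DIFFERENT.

Answer: DIFFERENT — A ⇓ λ.λ.0 1, B ⇓ λ.λ.0

Derivation:
Term A:
  start: (λ.(λ.0) 0) (λ.λ.0 1)
  →1  (λ.0) (λ.λ.0 1)
  →2  λ.λ.0 1

Term B:
  start: (λ.0 (λ.0) (λ.1)) (λ.(λ.1) ((λ.λ.0 1) 0))
  →1  (λ.(λ.1) ((λ.λ.0 1) 0)) (λ.0) (λ.λ.(λ.1) ((λ.λ.0 1) 0))
  →2  (λ.λ.0) ((λ.λ.0 1) (λ.0)) (λ.λ.(λ.1) ((λ.λ.0 1) 0))
  →3  (λ.0) (λ.λ.(λ.1) ((λ.λ.0 1) 0))
  →4  λ.λ.(λ.1) ((λ.λ.0 1) 0)
  →5  λ.λ.0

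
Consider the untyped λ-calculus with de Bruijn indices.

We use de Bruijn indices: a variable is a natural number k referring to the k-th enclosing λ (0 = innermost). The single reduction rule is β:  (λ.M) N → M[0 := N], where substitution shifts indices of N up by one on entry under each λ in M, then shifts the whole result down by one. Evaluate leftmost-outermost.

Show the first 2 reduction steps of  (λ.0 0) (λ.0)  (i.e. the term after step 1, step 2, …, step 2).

  start: (λ.0 0) (λ.0)
  step 1: (λ.0) (λ.0)
  step 2: λ.0

Answer: after 2 steps: λ.0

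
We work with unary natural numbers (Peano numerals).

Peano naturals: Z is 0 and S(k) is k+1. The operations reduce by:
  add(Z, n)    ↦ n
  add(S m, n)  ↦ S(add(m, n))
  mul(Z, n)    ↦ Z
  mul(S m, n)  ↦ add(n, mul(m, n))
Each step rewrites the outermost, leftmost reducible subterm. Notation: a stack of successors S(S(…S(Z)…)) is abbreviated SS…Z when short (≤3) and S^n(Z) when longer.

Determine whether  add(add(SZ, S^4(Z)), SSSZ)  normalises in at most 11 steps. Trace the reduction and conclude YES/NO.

Answer: YES — reaches normal form S^8(Z) in 8 ≤ 11 steps

Reduction:
  start: add(add(SZ, S^4(Z)), SSSZ)
  step 1: add(S(add(Z, S^4(Z))), SSSZ)
  step 2: S(add(add(Z, S^4(Z)), SSSZ))
  step 3: S(add(S^4(Z), SSSZ))
  step 4: S(S(add(SSSZ, SSSZ)))
  step 5: S(S(S(add(SSZ, SSSZ))))
  step 6: S(S(S(S(add(SZ, SSSZ)))))
  step 7: S(S(S(S(S(add(Z, SSSZ))))))
  step 8: S^8(Z)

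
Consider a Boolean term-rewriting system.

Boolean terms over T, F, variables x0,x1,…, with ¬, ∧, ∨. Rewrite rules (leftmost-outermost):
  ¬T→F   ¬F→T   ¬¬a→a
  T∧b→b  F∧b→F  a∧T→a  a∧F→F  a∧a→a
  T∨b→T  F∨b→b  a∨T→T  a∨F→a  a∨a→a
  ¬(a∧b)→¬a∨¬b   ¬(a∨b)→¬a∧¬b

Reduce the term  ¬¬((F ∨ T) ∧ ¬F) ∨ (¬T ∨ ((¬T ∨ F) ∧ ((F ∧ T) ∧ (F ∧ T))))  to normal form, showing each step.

  start: ¬¬((F ∨ T) ∧ ¬F) ∨ (¬T ∨ ((¬T ∨ F) ∧ ((F ∧ T) ∧ (F ∧ T))))
  [1] ((F ∨ T) ∧ ¬F) ∨ (¬T ∨ ((¬T ∨ F) ∧ ((F ∧ T) ∧ (F ∧ T))))
  [2] (T ∧ ¬F) ∨ (¬T ∨ ((¬T ∨ F) ∧ ((F ∧ T) ∧ (F ∧ T))))
  [3] ¬F ∨ (¬T ∨ ((¬T ∨ F) ∧ ((F ∧ T) ∧ (F ∧ T))))
  [4] T ∨ (¬T ∨ ((¬T ∨ F) ∧ ((F ∧ T) ∧ (F ∧ T))))
  [5] T

Answer: normal form = T  (in 5 steps)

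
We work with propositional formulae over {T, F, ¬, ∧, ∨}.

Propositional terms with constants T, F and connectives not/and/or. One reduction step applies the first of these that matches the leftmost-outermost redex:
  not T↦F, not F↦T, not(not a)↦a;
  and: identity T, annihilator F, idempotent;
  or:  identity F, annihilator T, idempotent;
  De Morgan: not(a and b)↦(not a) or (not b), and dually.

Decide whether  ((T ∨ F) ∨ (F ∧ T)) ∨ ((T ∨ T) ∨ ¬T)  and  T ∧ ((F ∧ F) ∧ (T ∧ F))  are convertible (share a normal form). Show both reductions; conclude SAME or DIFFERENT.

Term A:
  start: ((T ∨ F) ∨ (F ∧ T)) ∨ ((T ∨ T) ∨ ¬T)
  →1  (T ∨ (F ∧ T)) ∨ ((T ∨ T) ∨ ¬T)
  →2  T ∨ ((T ∨ T) ∨ ¬T)
  →3  T

Term B:
  start: T ∧ ((F ∧ F) ∧ (T ∧ F))
  →1  (F ∧ F) ∧ (T ∧ F)
  →2  F ∧ (T ∧ F)
  →3  F

Answer: DIFFERENT — A ⇓ T, B ⇓ F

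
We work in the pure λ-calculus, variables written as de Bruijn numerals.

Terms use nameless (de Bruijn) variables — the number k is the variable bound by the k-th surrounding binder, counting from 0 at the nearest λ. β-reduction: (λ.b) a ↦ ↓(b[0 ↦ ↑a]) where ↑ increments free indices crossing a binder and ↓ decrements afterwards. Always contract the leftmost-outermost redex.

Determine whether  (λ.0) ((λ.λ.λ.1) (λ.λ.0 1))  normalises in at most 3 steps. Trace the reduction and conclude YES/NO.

Answer: YES — reaches normal form λ.λ.1 in 2 ≤ 3 steps

Reduction:
  start: (λ.0) ((λ.λ.λ.1) (λ.λ.0 1))
  step 1: (λ.λ.λ.1) (λ.λ.0 1)
  step 2: λ.λ.1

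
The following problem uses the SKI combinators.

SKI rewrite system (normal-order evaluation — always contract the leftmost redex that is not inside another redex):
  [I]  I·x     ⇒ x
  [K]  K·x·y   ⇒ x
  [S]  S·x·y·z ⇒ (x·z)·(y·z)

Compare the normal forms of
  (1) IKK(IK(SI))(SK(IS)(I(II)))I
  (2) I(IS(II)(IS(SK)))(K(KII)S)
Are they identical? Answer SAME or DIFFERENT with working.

Term A:
  start: IKK(IK(SI))(SK(IS)(I(II)))I
  [1] KK(IK(SI))(SK(IS)(I(II)))I
  [2] K(SK(IS)(I(II)))I
  [3] SK(IS)(I(II))
  [4] K(I(II))(IS(I(II)))
  [5] I(II)
  [6] II
  [7] I

Term B:
  start: I(IS(II)(IS(SK)))(K(KII)S)
  [1] IS(II)(IS(SK))(K(KII)S)
  [2] S(II)(IS(SK))(K(KII)S)
  [3] II(K(KII)S)(IS(SK)(K(KII)S))
  [4] I(K(KII)S)(IS(SK)(K(KII)S))
  [5] K(KII)S(IS(SK)(K(KII)S))
  [6] KII(IS(SK)(K(KII)S))
  [7] I(IS(SK)(K(KII)S))
  [8] IS(SK)(K(KII)S)
  [9] S(SK)(K(KII)S)
  [10] S(SK)(KII)
  [11] S(SK)I

Answer: DIFFERENT — A ⇓ I, B ⇓ S(SK)I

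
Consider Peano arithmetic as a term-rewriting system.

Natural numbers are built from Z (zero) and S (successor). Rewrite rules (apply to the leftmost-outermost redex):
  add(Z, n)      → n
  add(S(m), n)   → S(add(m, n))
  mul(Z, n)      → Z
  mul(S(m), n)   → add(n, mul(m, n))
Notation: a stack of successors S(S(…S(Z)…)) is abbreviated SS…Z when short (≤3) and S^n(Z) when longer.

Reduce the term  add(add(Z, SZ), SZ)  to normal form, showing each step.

Answer: normal form = SSZ  (in 3 steps)

Working:
  start: add(add(Z, SZ), SZ)
  step 1: add(SZ, SZ)
  step 2: S(add(Z, SZ))
  step 3: SSZ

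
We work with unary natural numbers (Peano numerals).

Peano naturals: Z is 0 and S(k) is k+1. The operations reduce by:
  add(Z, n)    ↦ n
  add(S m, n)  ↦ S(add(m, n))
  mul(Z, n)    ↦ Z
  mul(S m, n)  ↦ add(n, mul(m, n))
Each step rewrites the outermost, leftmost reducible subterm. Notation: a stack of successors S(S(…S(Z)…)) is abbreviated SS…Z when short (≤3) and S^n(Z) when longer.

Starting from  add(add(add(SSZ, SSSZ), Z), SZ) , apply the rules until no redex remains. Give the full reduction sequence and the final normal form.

Answer: normal form = S^6(Z)  (in 15 steps)

Reduction:
  start: add(add(add(SSZ, SSSZ), Z), SZ)
  →1  add(add(S(add(SZ, SSSZ)), Z), SZ)
  →2  add(S(add(add(SZ, SSSZ), Z)), SZ)
  →3  S(add(add(add(SZ, SSSZ), Z), SZ))
  →4  S(add(add(S(add(Z, SSSZ)), Z), SZ))
  →5  S(add(S(add(add(Z, SSSZ), Z)), SZ))
  →6  S(S(add(add(add(Z, SSSZ), Z), SZ)))
  →7  S(S(add(add(SSSZ, Z), SZ)))
  →8  S(S(add(S(add(SSZ, Z)), SZ)))
  →9  S(S(S(add(add(SSZ, Z), SZ))))
  →10  S(S(S(add(S(add(SZ, Z)), SZ))))
  →11  S(S(S(S(add(add(SZ, Z), SZ)))))
  →12  S(S(S(S(add(S(add(Z, Z)), SZ)))))
  →13  S(S(S(S(S(add(add(Z, Z), SZ))))))
  →14  S(S(S(S(S(add(Z, SZ))))))
  →15  S^6(Z)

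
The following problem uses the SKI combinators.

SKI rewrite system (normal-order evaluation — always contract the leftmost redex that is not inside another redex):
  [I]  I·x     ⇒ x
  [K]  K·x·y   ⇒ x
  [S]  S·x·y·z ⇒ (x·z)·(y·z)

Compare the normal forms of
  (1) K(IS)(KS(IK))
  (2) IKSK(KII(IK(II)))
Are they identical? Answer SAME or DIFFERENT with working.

Answer: DIFFERENT — A ⇓ S, B ⇓ S(KI)

Reduction:
Term A:
  start: K(IS)(KS(IK))
  [1] IS
  [2] S

Term B:
  start: IKSK(KII(IK(II)))
  [1] KSK(KII(IK(II)))
  [2] S(KII(IK(II)))
  [3] S(I(IK(II)))
  [4] S(IK(II))
  [5] S(K(II))
  [6] S(KI)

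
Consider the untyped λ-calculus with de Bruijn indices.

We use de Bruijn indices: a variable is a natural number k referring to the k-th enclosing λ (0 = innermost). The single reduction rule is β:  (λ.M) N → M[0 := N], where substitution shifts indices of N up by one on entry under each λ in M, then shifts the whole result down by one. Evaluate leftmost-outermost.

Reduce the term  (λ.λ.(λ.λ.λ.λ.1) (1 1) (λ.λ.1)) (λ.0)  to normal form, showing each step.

Answer: normal form = λ.λ.λ.1  (in 3 steps)

Derivation:
  start: (λ.λ.(λ.λ.λ.λ.1) (1 1) (λ.λ.1)) (λ.0)
  →1  λ.(λ.λ.λ.λ.1) ((λ.0) (λ.0)) (λ.λ.1)
  →2  λ.(λ.λ.λ.1) (λ.λ.1)
  →3  λ.λ.λ.1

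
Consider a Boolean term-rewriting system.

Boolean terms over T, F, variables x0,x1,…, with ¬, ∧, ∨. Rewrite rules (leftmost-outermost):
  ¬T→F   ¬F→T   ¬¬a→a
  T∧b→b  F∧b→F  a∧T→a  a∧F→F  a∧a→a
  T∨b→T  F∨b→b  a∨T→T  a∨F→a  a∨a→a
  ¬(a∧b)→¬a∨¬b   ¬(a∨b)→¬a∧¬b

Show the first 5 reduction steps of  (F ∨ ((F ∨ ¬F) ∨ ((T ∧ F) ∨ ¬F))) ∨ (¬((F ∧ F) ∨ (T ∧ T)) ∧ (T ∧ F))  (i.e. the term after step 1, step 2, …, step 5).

  start: (F ∨ ((F ∨ ¬F) ∨ ((T ∧ F) ∨ ¬F))) ∨ (¬((F ∧ F) ∨ (T ∧ T)) ∧ (T ∧ F))
  →1  ((F ∨ ¬F) ∨ ((T ∧ F) ∨ ¬F)) ∨ (¬((F ∧ F) ∨ (T ∧ T)) ∧ (T ∧ F))
  →2  (¬F ∨ ((T ∧ F) ∨ ¬F)) ∨ (¬((F ∧ F) ∨ (T ∧ T)) ∧ (T ∧ F))
  →3  (T ∨ ((T ∧ F) ∨ ¬F)) ∨ (¬((F ∧ F) ∨ (T ∧ T)) ∧ (T ∧ F))
  →4  T ∨ (¬((F ∧ F) ∨ (T ∧ T)) ∧ (T ∧ F))
  →5  T

Answer: after 5 steps: T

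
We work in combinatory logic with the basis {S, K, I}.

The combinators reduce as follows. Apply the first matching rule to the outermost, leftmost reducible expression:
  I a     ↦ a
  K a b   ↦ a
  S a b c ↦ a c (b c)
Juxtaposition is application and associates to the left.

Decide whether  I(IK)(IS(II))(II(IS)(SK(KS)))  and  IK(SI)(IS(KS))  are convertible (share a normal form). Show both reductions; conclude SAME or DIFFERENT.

Term A:
  start: I(IK)(IS(II))(II(IS)(SK(KS)))
  [1] IK(IS(II))(II(IS)(SK(KS)))
  [2] K(IS(II))(II(IS)(SK(KS)))
  [3] IS(II)
  [4] S(II)
  [5] SI

Term B:
  start: IK(SI)(IS(KS))
  [1] K(SI)(IS(KS))
  [2] SI

Answer: SAME — A ⇓ SI, B ⇓ SI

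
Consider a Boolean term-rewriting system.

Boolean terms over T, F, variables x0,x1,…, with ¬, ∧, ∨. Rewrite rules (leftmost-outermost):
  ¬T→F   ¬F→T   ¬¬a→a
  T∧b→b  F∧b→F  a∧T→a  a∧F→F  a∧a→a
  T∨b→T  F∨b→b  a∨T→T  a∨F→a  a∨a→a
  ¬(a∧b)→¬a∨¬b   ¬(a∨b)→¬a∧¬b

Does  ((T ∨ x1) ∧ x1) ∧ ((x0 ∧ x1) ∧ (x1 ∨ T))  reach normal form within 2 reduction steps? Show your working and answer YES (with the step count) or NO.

  start: ((T ∨ x1) ∧ x1) ∧ ((x0 ∧ x1) ∧ (x1 ∨ T))
  →1  (T ∧ x1) ∧ ((x0 ∧ x1) ∧ (x1 ∨ T))
  →2  x1 ∧ ((x0 ∧ x1) ∧ (x1 ∨ T))

Answer: NO — after 2 steps the term is x1 ∧ ((x0 ∧ x1) ∧ (x1 ∨ T)), not yet normal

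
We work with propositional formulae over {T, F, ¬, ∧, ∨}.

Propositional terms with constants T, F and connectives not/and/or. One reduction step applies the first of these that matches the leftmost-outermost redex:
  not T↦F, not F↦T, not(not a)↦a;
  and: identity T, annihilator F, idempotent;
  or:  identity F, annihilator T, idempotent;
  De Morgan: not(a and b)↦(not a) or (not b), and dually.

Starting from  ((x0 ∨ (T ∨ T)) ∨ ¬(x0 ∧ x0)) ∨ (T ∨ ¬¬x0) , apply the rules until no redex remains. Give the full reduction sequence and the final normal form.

Answer: normal form = T  (in 4 steps)

Working:
  start: ((x0 ∨ (T ∨ T)) ∨ ¬(x0 ∧ x0)) ∨ (T ∨ ¬¬x0)
  step 1: ((x0 ∨ T) ∨ ¬(x0 ∧ x0)) ∨ (T ∨ ¬¬x0)
  step 2: (T ∨ ¬(x0 ∧ x0)) ∨ (T ∨ ¬¬x0)
  step 3: T ∨ (T ∨ ¬¬x0)
  step 4: T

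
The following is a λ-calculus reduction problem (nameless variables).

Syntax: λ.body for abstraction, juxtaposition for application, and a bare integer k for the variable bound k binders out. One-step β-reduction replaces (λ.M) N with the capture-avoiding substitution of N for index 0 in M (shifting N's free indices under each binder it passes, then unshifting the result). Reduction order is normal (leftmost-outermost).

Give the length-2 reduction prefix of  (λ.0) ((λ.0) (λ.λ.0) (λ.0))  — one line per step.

  start: (λ.0) ((λ.0) (λ.λ.0) (λ.0))
  →1  (λ.0) (λ.λ.0) (λ.0)
  →2  (λ.λ.0) (λ.0)

Answer: after 2 steps: (λ.λ.0) (λ.0)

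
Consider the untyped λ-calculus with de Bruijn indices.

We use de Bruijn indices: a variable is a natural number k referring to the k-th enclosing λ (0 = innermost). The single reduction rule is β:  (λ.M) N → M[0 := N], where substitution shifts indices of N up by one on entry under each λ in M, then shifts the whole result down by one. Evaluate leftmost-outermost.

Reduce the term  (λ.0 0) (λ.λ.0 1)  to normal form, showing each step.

Answer: normal form = λ.0 (λ.λ.0 1)  (in 2 steps)

Working:
  start: (λ.0 0) (λ.λ.0 1)
  [1] (λ.λ.0 1) (λ.λ.0 1)
  [2] λ.0 (λ.λ.0 1)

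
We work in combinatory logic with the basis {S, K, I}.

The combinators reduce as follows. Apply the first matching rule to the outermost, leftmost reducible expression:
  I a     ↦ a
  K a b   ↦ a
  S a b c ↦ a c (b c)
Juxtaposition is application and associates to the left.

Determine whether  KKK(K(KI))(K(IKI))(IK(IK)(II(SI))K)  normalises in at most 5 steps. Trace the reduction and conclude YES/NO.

  start: KKK(K(KI))(K(IKI))(IK(IK)(II(SI))K)
  →1  K(K(KI))(K(IKI))(IK(IK)(II(SI))K)
  →2  K(KI)(IK(IK)(II(SI))K)
  →3  KI

Answer: YES — reaches normal form KI in 3 ≤ 5 steps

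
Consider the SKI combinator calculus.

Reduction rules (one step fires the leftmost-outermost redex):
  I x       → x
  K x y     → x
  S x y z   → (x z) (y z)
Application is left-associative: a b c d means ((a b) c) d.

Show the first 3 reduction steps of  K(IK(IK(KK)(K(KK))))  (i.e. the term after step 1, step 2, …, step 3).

  start: K(IK(IK(KK)(K(KK))))
  step 1: K(K(IK(KK)(K(KK))))
  step 2: K(K(K(KK)(K(KK))))
  step 3: K(K(KK))

Answer: after 3 steps: K(K(KK))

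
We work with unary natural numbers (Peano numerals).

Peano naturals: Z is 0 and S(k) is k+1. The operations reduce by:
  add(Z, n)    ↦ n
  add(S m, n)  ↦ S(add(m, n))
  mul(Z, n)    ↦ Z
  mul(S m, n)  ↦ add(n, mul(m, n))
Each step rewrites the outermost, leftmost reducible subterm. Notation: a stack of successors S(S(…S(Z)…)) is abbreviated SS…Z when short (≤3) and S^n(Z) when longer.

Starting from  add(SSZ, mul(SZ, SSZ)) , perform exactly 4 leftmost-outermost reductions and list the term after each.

Answer: after 4 steps: S(S(add(SSZ, mul(Z, SSZ))))

Derivation:
  start: add(SSZ, mul(SZ, SSZ))
  [1] S(add(SZ, mul(SZ, SSZ)))
  [2] S(S(add(Z, mul(SZ, SSZ))))
  [3] S(S(mul(SZ, SSZ)))
  [4] S(S(add(SSZ, mul(Z, SSZ))))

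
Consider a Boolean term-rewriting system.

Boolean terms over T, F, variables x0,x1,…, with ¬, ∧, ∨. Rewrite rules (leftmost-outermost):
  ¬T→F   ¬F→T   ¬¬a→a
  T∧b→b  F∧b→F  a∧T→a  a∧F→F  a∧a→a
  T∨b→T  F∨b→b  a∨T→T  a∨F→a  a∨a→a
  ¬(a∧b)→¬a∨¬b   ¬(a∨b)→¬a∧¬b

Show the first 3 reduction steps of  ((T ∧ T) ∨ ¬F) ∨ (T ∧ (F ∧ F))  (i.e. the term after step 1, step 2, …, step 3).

Answer: after 3 steps: T

Working:
  start: ((T ∧ T) ∨ ¬F) ∨ (T ∧ (F ∧ F))
  →1  (T ∨ ¬F) ∨ (T ∧ (F ∧ F))
  →2  T ∨ (T ∧ (F ∧ F))
  →3  T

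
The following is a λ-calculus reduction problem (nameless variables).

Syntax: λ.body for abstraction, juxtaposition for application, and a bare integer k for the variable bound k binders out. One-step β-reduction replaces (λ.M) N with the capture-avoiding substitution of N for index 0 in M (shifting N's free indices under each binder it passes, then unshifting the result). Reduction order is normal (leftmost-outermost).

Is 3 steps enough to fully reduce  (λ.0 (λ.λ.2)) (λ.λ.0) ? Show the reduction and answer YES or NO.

  start: (λ.0 (λ.λ.2)) (λ.λ.0)
  →1  (λ.λ.0) (λ.λ.λ.λ.0)
  →2  λ.0

Answer: YES — reaches normal form λ.0 in 2 ≤ 3 steps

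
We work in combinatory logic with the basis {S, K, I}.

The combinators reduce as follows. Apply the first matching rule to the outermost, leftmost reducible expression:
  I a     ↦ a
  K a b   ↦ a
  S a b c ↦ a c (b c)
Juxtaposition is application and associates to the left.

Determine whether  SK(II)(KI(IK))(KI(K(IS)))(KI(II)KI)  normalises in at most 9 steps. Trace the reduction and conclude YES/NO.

  start: SK(II)(KI(IK))(KI(K(IS)))(KI(II)KI)
  →1  K(KI(IK))(II(KI(IK)))(KI(K(IS)))(KI(II)KI)
  →2  KI(IK)(KI(K(IS)))(KI(II)KI)
  →3  I(KI(K(IS)))(KI(II)KI)
  →4  KI(K(IS))(KI(II)KI)
  →5  I(KI(II)KI)
  →6  KI(II)KI
  →7  IKI
  →8  KI

Answer: YES — reaches normal form KI in 8 ≤ 9 steps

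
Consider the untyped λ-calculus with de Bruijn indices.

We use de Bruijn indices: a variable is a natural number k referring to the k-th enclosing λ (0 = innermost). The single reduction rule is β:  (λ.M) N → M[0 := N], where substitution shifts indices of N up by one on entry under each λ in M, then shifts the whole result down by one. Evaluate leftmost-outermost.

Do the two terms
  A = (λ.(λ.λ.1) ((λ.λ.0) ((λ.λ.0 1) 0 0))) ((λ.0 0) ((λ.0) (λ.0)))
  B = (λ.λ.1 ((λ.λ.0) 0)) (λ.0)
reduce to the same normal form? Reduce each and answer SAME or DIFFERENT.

Answer: SAME — A ⇓ λ.λ.0, B ⇓ λ.λ.0

Working:
Term A:
  start: (λ.(λ.λ.1) ((λ.λ.0) ((λ.λ.0 1) 0 0))) ((λ.0 0) ((λ.0) (λ.0)))
  →1  (λ.λ.1) ((λ.λ.0) ((λ.λ.0 1) ((λ.0 0) ((λ.0) (λ.0))) ((λ.0 0) ((λ.0) (λ.0)))))
  →2  λ.(λ.λ.0) ((λ.λ.0 1) ((λ.0 0) ((λ.0) (λ.0))) ((λ.0 0) ((λ.0) (λ.0))))
  →3  λ.λ.0

Term B:
  start: (λ.λ.1 ((λ.λ.0) 0)) (λ.0)
  →1  λ.(λ.0) ((λ.λ.0) 0)
  →2  λ.(λ.λ.0) 0
  →3  λ.λ.0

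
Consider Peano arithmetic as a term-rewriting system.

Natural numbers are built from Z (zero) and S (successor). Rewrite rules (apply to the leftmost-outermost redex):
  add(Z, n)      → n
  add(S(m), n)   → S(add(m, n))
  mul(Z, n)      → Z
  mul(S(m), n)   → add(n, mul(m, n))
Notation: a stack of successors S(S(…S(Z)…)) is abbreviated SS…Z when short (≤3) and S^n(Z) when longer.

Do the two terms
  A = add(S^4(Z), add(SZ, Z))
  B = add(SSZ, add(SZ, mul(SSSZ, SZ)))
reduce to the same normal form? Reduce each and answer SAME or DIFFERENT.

Term A:
  start: add(S^4(Z), add(SZ, Z))
  [1] S(add(SSSZ, add(SZ, Z)))
  [2] S(S(add(SSZ, add(SZ, Z))))
  [3] S(S(S(add(SZ, add(SZ, Z)))))
  [4] S(S(S(S(add(Z, add(SZ, Z))))))
  [5] S(S(S(S(add(SZ, Z)))))
  [6] S(S(S(S(S(add(Z, Z))))))
  [7] S^5(Z)

Term B:
  start: add(SSZ, add(SZ, mul(SSSZ, SZ)))
  [1] S(add(SZ, add(SZ, mul(SSSZ, SZ))))
  [2] S(S(add(Z, add(SZ, mul(SSSZ, SZ)))))
  [3] S(S(add(SZ, mul(SSSZ, SZ))))
  [4] S(S(S(add(Z, mul(SSSZ, SZ)))))
  [5] S(S(S(mul(SSSZ, SZ))))
  [6] S(S(S(add(SZ, mul(SSZ, SZ)))))
  [7] S(S(S(S(add(Z, mul(SSZ, SZ))))))
  [8] S(S(S(S(mul(SSZ, SZ)))))
  [9] S(S(S(S(add(SZ, mul(SZ, SZ))))))
  [10] S(S(S(S(S(add(Z, mul(SZ, SZ)))))))
  [11] S(S(S(S(S(mul(SZ, SZ))))))
  [12] S(S(S(S(S(add(SZ, mul(Z, SZ)))))))
  [13] S(S(S(S(S(S(add(Z, mul(Z, SZ))))))))
  [14] S(S(S(S(S(S(mul(Z, SZ)))))))
  [15] S^6(Z)

Answer: DIFFERENT — A ⇓ S^5(Z), B ⇓ S^6(Z)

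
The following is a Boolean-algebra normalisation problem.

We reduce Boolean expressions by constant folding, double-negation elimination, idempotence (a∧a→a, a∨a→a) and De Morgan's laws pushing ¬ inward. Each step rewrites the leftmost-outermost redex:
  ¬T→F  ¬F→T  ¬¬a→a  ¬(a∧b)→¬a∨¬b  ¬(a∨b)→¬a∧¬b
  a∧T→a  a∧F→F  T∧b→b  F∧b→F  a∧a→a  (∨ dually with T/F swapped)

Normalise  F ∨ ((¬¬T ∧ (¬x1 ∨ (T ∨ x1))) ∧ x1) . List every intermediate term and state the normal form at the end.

  start: F ∨ ((¬¬T ∧ (¬x1 ∨ (T ∨ x1))) ∧ x1)
  step 1: (¬¬T ∧ (¬x1 ∨ (T ∨ x1))) ∧ x1
  step 2: (T ∧ (¬x1 ∨ (T ∨ x1))) ∧ x1
  step 3: (¬x1 ∨ (T ∨ x1)) ∧ x1
  step 4: (¬x1 ∨ T) ∧ x1
  step 5: T ∧ x1
  step 6: x1

Answer: normal form = x1  (in 6 steps)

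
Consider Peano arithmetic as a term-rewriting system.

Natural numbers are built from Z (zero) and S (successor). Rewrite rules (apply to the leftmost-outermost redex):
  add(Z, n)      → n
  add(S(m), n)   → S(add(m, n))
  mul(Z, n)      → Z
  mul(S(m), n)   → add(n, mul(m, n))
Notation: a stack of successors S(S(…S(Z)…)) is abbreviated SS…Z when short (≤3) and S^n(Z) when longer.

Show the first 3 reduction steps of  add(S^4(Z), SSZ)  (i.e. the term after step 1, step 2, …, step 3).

Answer: after 3 steps: S(S(S(add(SZ, SSZ))))

Working:
  start: add(S^4(Z), SSZ)
  [1] S(add(SSSZ, SSZ))
  [2] S(S(add(SSZ, SSZ)))
  [3] S(S(S(add(SZ, SSZ))))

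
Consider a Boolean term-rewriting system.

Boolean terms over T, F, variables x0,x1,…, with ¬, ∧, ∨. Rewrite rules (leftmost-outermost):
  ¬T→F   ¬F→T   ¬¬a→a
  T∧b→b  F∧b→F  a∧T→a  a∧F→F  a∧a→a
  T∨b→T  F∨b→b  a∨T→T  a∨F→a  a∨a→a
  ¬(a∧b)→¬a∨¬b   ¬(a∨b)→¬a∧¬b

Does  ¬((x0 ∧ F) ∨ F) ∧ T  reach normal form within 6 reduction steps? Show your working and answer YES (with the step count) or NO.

  start: ¬((x0 ∧ F) ∨ F) ∧ T
  [1] ¬((x0 ∧ F) ∨ F)
  [2] ¬(x0 ∧ F) ∧ ¬F
  [3] (¬x0 ∨ ¬F) ∧ ¬F
  [4] (¬x0 ∨ T) ∧ ¬F
  [5] T ∧ ¬F
  [6] ¬F

Answer: NO — after 6 steps the term is ¬F, not yet normal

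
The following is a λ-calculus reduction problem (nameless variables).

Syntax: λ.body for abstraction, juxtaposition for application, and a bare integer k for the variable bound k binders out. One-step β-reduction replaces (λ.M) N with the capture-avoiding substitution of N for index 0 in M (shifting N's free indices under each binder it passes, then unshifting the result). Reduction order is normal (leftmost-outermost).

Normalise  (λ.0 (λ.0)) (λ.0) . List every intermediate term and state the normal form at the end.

Answer: normal form = λ.0  (in 2 steps)

Reduction:
  start: (λ.0 (λ.0)) (λ.0)
  →1  (λ.0) (λ.0)
  →2  λ.0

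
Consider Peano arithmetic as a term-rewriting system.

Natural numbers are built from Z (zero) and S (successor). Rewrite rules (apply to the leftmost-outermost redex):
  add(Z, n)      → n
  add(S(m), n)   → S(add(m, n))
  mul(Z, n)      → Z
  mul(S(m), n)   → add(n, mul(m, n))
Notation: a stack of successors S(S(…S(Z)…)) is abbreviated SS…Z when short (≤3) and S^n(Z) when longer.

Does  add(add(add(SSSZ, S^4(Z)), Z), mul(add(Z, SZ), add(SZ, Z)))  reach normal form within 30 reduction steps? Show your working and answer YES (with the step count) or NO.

  start: add(add(add(SSSZ, S^4(Z)), Z), mul(add(Z, SZ), add(SZ, Z)))
  [1] add(add(S(add(SSZ, S^4(Z))), Z), mul(add(Z, SZ), add(SZ, Z)))
  [2] add(S(add(add(SSZ, S^4(Z)), Z)), mul(add(Z, SZ), add(SZ, Z)))
  [3] S(add(add(add(SSZ, S^4(Z)), Z), mul(add(Z, SZ), add(SZ, Z))))
  [4] S(add(add(S(add(SZ, S^4(Z))), Z), mul(add(Z, SZ), add(SZ, Z))))
  [5] S(add(S(add(add(SZ, S^4(Z)), Z)), mul(add(Z, SZ), add(SZ, Z))))
  [6] S(S(add(add(add(SZ, S^4(Z)), Z), mul(add(Z, SZ), add(SZ, Z)))))
  [7] S(S(add(add(S(add(Z, S^4(Z))), Z), mul(add(Z, SZ), add(SZ, Z)))))
  [8] S(S(add(S(add(add(Z, S^4(Z)), Z)), mul(add(Z, SZ), add(SZ, Z)))))
  [9] S(S(S(add(add(add(Z, S^4(Z)), Z), mul(add(Z, SZ), add(SZ, Z))))))
  [10] S(S(S(add(add(S^4(Z), Z), mul(add(Z, SZ), add(SZ, Z))))))
  [11] S(S(S(add(S(add(SSSZ, Z)), mul(add(Z, SZ), add(SZ, Z))))))
  [12] S(S(S(S(add(add(SSSZ, Z), mul(add(Z, SZ), add(SZ, Z)))))))
  [13] S(S(S(S(add(S(add(SSZ, Z)), mul(add(Z, SZ), add(SZ, Z)))))))
  [14] S(S(S(S(S(add(add(SSZ, Z), mul(add(Z, SZ), add(SZ, Z))))))))
  [15] S(S(S(S(S(add(S(add(SZ, Z)), mul(add(Z, SZ), add(SZ, Z))))))))
  [16] S(S(S(S(S(S(add(add(SZ, Z), mul(add(Z, SZ), add(SZ, Z)))))))))
  [17] S(S(S(S(S(S(add(S(add(Z, Z)), mul(add(Z, SZ), add(SZ, Z)))))))))
  [18] S(S(S(S(S(S(S(add(add(Z, Z), mul(add(Z, SZ), add(SZ, Z))))))))))
  [19] S(S(S(S(S(S(S(add(Z, mul(add(Z, SZ), add(SZ, Z))))))))))
  [20] S(S(S(S(S(S(S(mul(add(Z, SZ), add(SZ, Z)))))))))
  [21] S(S(S(S(S(S(S(mul(SZ, add(SZ, Z)))))))))
  [22] S(S(S(S(S(S(S(add(add(SZ, Z), mul(Z, add(SZ, Z))))))))))
  [23] S(S(S(S(S(S(S(add(S(add(Z, Z)), mul(Z, add(SZ, Z))))))))))
  [24] S(S(S(S(S(S(S(S(add(add(Z, Z), mul(Z, add(SZ, Z)))))))))))
  [25] S(S(S(S(S(S(S(S(add(Z, mul(Z, add(SZ, Z)))))))))))
  [26] S(S(S(S(S(S(S(S(mul(Z, add(SZ, Z))))))))))
  [27] S^8(Z)

Answer: YES — reaches normal form S^8(Z) in 27 ≤ 30 steps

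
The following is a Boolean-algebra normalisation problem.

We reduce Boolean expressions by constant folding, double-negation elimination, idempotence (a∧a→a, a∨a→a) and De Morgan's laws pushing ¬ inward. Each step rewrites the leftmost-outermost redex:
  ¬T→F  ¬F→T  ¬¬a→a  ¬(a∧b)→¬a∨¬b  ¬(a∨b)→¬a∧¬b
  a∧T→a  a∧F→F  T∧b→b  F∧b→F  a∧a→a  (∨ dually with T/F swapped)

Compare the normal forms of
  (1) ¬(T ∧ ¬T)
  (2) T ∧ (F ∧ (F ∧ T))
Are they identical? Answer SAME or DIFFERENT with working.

Answer: DIFFERENT — A ⇓ T, B ⇓ F

Working:
Term A:
  start: ¬(T ∧ ¬T)
  step 1: ¬T ∨ ¬¬T
  step 2: F ∨ ¬¬T
  step 3: ¬¬T
  step 4: T

Term B:
  start: T ∧ (F ∧ (F ∧ T))
  step 1: F ∧ (F ∧ T)
  step 2: F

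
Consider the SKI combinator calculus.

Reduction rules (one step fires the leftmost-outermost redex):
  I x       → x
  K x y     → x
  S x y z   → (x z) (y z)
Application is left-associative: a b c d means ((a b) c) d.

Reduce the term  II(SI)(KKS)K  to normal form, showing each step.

  start: II(SI)(KKS)K
  →1  I(SI)(KKS)K
  →2  SI(KKS)K
  →3  IK(KKSK)
  →4  K(KKSK)
  →5  K(KK)

Answer: normal form = K(KK)  (in 5 steps)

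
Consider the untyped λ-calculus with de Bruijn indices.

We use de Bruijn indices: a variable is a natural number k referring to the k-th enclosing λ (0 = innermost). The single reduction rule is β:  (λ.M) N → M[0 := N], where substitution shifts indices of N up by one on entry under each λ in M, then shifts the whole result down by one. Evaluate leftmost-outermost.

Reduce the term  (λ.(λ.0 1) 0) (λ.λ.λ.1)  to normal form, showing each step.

Answer: normal form = λ.λ.1  (in 3 steps)

Derivation:
  start: (λ.(λ.0 1) 0) (λ.λ.λ.1)
  →1  (λ.0 (λ.λ.λ.1)) (λ.λ.λ.1)
  →2  (λ.λ.λ.1) (λ.λ.λ.1)
  →3  λ.λ.1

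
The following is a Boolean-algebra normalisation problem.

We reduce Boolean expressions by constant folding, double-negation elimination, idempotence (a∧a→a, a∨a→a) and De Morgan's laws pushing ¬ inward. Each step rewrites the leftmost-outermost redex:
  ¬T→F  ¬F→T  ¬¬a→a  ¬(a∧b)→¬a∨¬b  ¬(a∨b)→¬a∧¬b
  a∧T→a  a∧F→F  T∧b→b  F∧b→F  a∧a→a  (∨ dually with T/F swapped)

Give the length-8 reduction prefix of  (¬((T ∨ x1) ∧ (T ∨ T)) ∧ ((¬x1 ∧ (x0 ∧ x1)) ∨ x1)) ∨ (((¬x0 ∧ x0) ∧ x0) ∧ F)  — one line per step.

  start: (¬((T ∨ x1) ∧ (T ∨ T)) ∧ ((¬x1 ∧ (x0 ∧ x1)) ∨ x1)) ∨ (((¬x0 ∧ x0) ∧ x0) ∧ F)
  step 1: ((¬(T ∨ x1) ∨ ¬(T ∨ T)) ∧ ((¬x1 ∧ (x0 ∧ x1)) ∨ x1)) ∨ (((¬x0 ∧ x0) ∧ x0) ∧ F)
  step 2: (((¬T ∧ ¬x1) ∨ ¬(T ∨ T)) ∧ ((¬x1 ∧ (x0 ∧ x1)) ∨ x1)) ∨ (((¬x0 ∧ x0) ∧ x0) ∧ F)
  step 3: (((F ∧ ¬x1) ∨ ¬(T ∨ T)) ∧ ((¬x1 ∧ (x0 ∧ x1)) ∨ x1)) ∨ (((¬x0 ∧ x0) ∧ x0) ∧ F)
  step 4: ((F ∨ ¬(T ∨ T)) ∧ ((¬x1 ∧ (x0 ∧ x1)) ∨ x1)) ∨ (((¬x0 ∧ x0) ∧ x0) ∧ F)
  step 5: (¬(T ∨ T) ∧ ((¬x1 ∧ (x0 ∧ x1)) ∨ x1)) ∨ (((¬x0 ∧ x0) ∧ x0) ∧ F)
  step 6: ((¬T ∧ ¬T) ∧ ((¬x1 ∧ (x0 ∧ x1)) ∨ x1)) ∨ (((¬x0 ∧ x0) ∧ x0) ∧ F)
  step 7: (¬T ∧ ((¬x1 ∧ (x0 ∧ x1)) ∨ x1)) ∨ (((¬x0 ∧ x0) ∧ x0) ∧ F)
  step 8: (F ∧ ((¬x1 ∧ (x0 ∧ x1)) ∨ x1)) ∨ (((¬x0 ∧ x0) ∧ x0) ∧ F)

Answer: after 8 steps: (F ∧ ((¬x1 ∧ (x0 ∧ x1)) ∨ x1)) ∨ (((¬x0 ∧ x0) ∧ x0) ∧ F)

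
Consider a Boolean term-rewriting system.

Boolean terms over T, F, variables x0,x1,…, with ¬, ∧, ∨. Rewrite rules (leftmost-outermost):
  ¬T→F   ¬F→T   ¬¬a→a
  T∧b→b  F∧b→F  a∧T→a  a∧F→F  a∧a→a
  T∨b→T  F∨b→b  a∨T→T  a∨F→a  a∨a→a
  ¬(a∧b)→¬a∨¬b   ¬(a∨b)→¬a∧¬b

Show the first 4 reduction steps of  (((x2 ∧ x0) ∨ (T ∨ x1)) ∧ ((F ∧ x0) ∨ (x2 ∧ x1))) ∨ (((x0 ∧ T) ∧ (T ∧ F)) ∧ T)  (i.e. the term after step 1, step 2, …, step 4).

Answer: after 4 steps: (F ∨ (x2 ∧ x1)) ∨ (((x0 ∧ T) ∧ (T ∧ F)) ∧ T)

Reduction:
  start: (((x2 ∧ x0) ∨ (T ∨ x1)) ∧ ((F ∧ x0) ∨ (x2 ∧ x1))) ∨ (((x0 ∧ T) ∧ (T ∧ F)) ∧ T)
  [1] (((x2 ∧ x0) ∨ T) ∧ ((F ∧ x0) ∨ (x2 ∧ x1))) ∨ (((x0 ∧ T) ∧ (T ∧ F)) ∧ T)
  [2] (T ∧ ((F ∧ x0) ∨ (x2 ∧ x1))) ∨ (((x0 ∧ T) ∧ (T ∧ F)) ∧ T)
  [3] ((F ∧ x0) ∨ (x2 ∧ x1)) ∨ (((x0 ∧ T) ∧ (T ∧ F)) ∧ T)
  [4] (F ∨ (x2 ∧ x1)) ∨ (((x0 ∧ T) ∧ (T ∧ F)) ∧ T)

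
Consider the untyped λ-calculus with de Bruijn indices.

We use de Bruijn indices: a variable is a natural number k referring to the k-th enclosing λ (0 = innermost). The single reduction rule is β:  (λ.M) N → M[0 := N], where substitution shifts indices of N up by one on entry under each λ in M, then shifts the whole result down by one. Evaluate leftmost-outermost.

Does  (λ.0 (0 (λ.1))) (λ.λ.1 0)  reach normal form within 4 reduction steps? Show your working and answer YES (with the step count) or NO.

Answer: NO — after 4 steps the term is λ.(λ.λ.λ.1 0) 0, not yet normal

Reduction:
  start: (λ.0 (0 (λ.1))) (λ.λ.1 0)
  step 1: (λ.λ.1 0) ((λ.λ.1 0) (λ.λ.λ.1 0))
  step 2: λ.(λ.λ.1 0) (λ.λ.λ.1 0) 0
  step 3: λ.(λ.(λ.λ.λ.1 0) 0) 0
  step 4: λ.(λ.λ.λ.1 0) 0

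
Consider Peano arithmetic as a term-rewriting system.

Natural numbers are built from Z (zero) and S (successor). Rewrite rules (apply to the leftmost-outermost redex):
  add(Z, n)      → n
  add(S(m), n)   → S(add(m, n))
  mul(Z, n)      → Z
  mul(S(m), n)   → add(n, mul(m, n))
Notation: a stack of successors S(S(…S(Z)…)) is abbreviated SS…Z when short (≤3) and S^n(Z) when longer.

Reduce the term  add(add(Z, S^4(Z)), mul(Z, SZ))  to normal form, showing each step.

  start: add(add(Z, S^4(Z)), mul(Z, SZ))
  step 1: add(S^4(Z), mul(Z, SZ))
  step 2: S(add(SSSZ, mul(Z, SZ)))
  step 3: S(S(add(SSZ, mul(Z, SZ))))
  step 4: S(S(S(add(SZ, mul(Z, SZ)))))
  step 5: S(S(S(S(add(Z, mul(Z, SZ))))))
  step 6: S(S(S(S(mul(Z, SZ)))))
  step 7: S^4(Z)

Answer: normal form = S^4(Z)  (in 7 steps)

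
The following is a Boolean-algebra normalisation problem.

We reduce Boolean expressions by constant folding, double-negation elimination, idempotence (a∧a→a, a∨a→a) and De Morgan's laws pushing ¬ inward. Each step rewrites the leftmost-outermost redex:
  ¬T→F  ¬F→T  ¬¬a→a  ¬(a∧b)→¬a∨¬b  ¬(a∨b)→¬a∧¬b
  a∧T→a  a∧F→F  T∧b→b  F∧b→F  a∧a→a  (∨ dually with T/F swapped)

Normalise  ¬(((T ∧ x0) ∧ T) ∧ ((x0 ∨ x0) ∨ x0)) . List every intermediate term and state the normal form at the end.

Answer: normal form = ¬x0  (in 12 steps)

Working:
  start: ¬(((T ∧ x0) ∧ T) ∧ ((x0 ∨ x0) ∨ x0))
  →1  ¬((T ∧ x0) ∧ T) ∨ ¬((x0 ∨ x0) ∨ x0)
  →2  (¬(T ∧ x0) ∨ ¬T) ∨ ¬((x0 ∨ x0) ∨ x0)
  →3  ((¬T ∨ ¬x0) ∨ ¬T) ∨ ¬((x0 ∨ x0) ∨ x0)
  →4  ((F ∨ ¬x0) ∨ ¬T) ∨ ¬((x0 ∨ x0) ∨ x0)
  →5  (¬x0 ∨ ¬T) ∨ ¬((x0 ∨ x0) ∨ x0)
  →6  (¬x0 ∨ F) ∨ ¬((x0 ∨ x0) ∨ x0)
  →7  ¬x0 ∨ ¬((x0 ∨ x0) ∨ x0)
  →8  ¬x0 ∨ (¬(x0 ∨ x0) ∧ ¬x0)
  →9  ¬x0 ∨ ((¬x0 ∧ ¬x0) ∧ ¬x0)
  →10  ¬x0 ∨ (¬x0 ∧ ¬x0)
  →11  ¬x0 ∨ ¬x0
  →12  ¬x0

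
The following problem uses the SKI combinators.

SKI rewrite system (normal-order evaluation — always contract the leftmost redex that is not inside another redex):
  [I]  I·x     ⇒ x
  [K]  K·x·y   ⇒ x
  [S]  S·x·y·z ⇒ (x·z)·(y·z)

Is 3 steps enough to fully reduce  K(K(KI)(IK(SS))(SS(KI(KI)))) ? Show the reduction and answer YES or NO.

Answer: YES — reaches normal form KI in 2 ≤ 3 steps

Reduction:
  start: K(K(KI)(IK(SS))(SS(KI(KI))))
  →1  K(KI(SS(KI(KI))))
  →2  KI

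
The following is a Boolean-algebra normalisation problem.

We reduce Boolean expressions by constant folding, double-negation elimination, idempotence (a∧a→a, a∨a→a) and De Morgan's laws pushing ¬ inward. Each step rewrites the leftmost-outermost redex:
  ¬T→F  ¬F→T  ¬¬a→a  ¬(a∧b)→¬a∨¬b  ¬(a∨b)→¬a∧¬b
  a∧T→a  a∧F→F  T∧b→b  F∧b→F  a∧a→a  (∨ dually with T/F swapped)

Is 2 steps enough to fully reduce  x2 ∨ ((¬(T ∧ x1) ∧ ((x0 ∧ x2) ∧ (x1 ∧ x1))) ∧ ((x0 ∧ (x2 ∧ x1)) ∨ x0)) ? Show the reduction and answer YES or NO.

Answer: NO — after 2 steps the term is x2 ∨ (((F ∨ ¬x1) ∧ ((x0 ∧ x2) ∧ (x1 ∧ x1))) ∧ ((x0 ∧ (x2 ∧ x1)) ∨ x0)), not yet normal

Reduction:
  start: x2 ∨ ((¬(T ∧ x1) ∧ ((x0 ∧ x2) ∧ (x1 ∧ x1))) ∧ ((x0 ∧ (x2 ∧ x1)) ∨ x0))
  →1  x2 ∨ (((¬T ∨ ¬x1) ∧ ((x0 ∧ x2) ∧ (x1 ∧ x1))) ∧ ((x0 ∧ (x2 ∧ x1)) ∨ x0))
  →2  x2 ∨ (((F ∨ ¬x1) ∧ ((x0 ∧ x2) ∧ (x1 ∧ x1))) ∧ ((x0 ∧ (x2 ∧ x1)) ∨ x0))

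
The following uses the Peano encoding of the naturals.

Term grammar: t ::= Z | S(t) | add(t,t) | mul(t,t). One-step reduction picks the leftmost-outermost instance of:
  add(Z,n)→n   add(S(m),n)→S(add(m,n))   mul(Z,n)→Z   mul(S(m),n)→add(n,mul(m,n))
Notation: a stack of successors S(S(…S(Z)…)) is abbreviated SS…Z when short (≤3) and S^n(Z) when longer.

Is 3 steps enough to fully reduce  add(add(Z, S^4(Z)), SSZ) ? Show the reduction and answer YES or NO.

Answer: NO — after 3 steps the term is S(S(add(SSZ, SSZ))), not yet normal

Reduction:
  start: add(add(Z, S^4(Z)), SSZ)
  →1  add(S^4(Z), SSZ)
  →2  S(add(SSSZ, SSZ))
  →3  S(S(add(SSZ, SSZ)))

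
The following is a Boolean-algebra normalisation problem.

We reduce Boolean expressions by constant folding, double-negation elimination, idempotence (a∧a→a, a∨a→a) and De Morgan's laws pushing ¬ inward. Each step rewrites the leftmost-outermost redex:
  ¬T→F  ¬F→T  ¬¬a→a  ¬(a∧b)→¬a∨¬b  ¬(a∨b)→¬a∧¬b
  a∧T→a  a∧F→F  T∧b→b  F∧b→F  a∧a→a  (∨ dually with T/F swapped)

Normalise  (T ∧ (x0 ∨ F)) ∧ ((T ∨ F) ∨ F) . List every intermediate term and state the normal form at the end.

Answer: normal form = x0  (in 5 steps)

Derivation:
  start: (T ∧ (x0 ∨ F)) ∧ ((T ∨ F) ∨ F)
  [1] (x0 ∨ F) ∧ ((T ∨ F) ∨ F)
  [2] x0 ∧ ((T ∨ F) ∨ F)
  [3] x0 ∧ (T ∨ F)
  [4] x0 ∧ T
  [5] x0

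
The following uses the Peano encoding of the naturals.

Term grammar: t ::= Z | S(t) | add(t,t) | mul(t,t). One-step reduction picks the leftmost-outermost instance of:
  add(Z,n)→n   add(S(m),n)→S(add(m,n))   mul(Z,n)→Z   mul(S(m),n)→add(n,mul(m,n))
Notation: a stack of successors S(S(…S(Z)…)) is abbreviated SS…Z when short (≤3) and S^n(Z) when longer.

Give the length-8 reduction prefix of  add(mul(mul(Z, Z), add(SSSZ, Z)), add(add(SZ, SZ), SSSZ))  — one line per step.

  start: add(mul(mul(Z, Z), add(SSSZ, Z)), add(add(SZ, SZ), SSSZ))
  →1  add(mul(Z, add(SSSZ, Z)), add(add(SZ, SZ), SSSZ))
  →2  add(Z, add(add(SZ, SZ), SSSZ))
  →3  add(add(SZ, SZ), SSSZ)
  →4  add(S(add(Z, SZ)), SSSZ)
  →5  S(add(add(Z, SZ), SSSZ))
  →6  S(add(SZ, SSSZ))
  →7  S(S(add(Z, SSSZ)))
  →8  S^5(Z)

Answer: after 8 steps: S^5(Z)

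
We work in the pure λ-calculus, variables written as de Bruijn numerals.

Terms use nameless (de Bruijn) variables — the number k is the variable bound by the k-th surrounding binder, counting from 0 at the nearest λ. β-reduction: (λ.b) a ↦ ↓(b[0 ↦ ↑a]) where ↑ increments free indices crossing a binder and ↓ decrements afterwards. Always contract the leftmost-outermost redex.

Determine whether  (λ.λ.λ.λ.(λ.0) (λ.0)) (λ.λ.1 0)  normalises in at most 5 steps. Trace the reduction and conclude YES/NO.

Answer: YES — reaches normal form λ.λ.λ.λ.0 in 2 ≤ 5 steps

Working:
  start: (λ.λ.λ.λ.(λ.0) (λ.0)) (λ.λ.1 0)
  →1  λ.λ.λ.(λ.0) (λ.0)
  →2  λ.λ.λ.λ.0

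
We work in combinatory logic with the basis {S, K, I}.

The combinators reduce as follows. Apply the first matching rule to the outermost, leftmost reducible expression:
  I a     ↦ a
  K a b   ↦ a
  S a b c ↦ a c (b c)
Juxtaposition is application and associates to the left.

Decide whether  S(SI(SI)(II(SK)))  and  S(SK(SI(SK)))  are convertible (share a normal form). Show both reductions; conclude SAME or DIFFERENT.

Answer: SAME — A ⇓ S(SK(SI(SK))), B ⇓ S(SK(SI(SK)))

Derivation:
Term A:
  start: S(SI(SI)(II(SK)))
  step 1: S(I(II(SK))(SI(II(SK))))
  step 2: S(II(SK)(SI(II(SK))))
  step 3: S(I(SK)(SI(II(SK))))
  step 4: S(SK(SI(II(SK))))
  step 5: S(SK(SI(I(SK))))
  step 6: S(SK(SI(SK)))

Term B:
  start: S(SK(SI(SK)))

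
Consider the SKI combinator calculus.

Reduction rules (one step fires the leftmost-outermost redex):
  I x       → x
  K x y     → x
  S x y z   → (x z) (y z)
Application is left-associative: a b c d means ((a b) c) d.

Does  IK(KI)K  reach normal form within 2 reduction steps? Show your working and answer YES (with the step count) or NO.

  start: IK(KI)K
  step 1: K(KI)K
  step 2: KI

Answer: YES — reaches normal form KI in 2 ≤ 2 steps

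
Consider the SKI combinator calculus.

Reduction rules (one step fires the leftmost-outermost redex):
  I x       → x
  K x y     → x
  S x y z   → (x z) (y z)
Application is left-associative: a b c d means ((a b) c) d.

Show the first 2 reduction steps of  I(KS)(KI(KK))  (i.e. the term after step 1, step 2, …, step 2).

  start: I(KS)(KI(KK))
  [1] KS(KI(KK))
  [2] S

Answer: after 2 steps: S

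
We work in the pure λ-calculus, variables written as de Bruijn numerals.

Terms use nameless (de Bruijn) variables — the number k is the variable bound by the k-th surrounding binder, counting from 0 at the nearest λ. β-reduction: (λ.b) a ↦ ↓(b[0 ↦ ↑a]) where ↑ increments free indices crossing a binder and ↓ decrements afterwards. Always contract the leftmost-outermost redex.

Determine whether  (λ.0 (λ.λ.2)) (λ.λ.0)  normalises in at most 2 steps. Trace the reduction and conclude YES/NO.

  start: (λ.0 (λ.λ.2)) (λ.λ.0)
  [1] (λ.λ.0) (λ.λ.λ.λ.0)
  [2] λ.0

Answer: YES — reaches normal form λ.0 in 2 ≤ 2 steps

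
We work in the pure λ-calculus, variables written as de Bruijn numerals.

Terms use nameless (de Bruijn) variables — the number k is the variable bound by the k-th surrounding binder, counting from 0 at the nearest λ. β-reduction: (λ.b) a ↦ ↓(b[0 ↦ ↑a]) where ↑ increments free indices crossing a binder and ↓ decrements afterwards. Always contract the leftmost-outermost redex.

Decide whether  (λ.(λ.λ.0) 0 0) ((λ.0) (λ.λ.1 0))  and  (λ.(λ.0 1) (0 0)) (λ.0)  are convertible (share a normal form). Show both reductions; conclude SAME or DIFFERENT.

Answer: DIFFERENT — A ⇓ λ.λ.1 0, B ⇓ λ.0

Derivation:
Term A:
  start: (λ.(λ.λ.0) 0 0) ((λ.0) (λ.λ.1 0))
  →1  (λ.λ.0) ((λ.0) (λ.λ.1 0)) ((λ.0) (λ.λ.1 0))
  →2  (λ.0) ((λ.0) (λ.λ.1 0))
  →3  (λ.0) (λ.λ.1 0)
  →4  λ.λ.1 0

Term B:
  start: (λ.(λ.0 1) (0 0)) (λ.0)
  →1  (λ.0 (λ.0)) ((λ.0) (λ.0))
  →2  (λ.0) (λ.0) (λ.0)
  →3  (λ.0) (λ.0)
  →4  λ.0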